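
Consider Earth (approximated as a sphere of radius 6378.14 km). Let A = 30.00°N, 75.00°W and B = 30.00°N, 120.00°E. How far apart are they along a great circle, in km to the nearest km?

13172 km

Let φ₁ = 0.5236 rad, φ₂ = 0.5236 rad, and Δλ = -2.8798 rad.
Haversine: a = sin²(Δφ/2) + cos φ₁ cos φ₂ sin²(Δλ/2) = 0.0000 + (0.8660)(0.8660)(0.9830) = 0.73722.
Central angle c = 2·arcsin(√a) = 2.06513 rad.
Distance = R·c = 6378.14 × 2.0651 ≈ 13172 km.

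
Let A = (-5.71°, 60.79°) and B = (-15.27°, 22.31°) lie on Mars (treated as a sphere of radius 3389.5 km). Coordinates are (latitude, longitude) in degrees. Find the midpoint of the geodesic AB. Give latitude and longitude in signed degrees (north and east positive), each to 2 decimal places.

-11.10°, 41.86°

The central angle between A and B is δ = 0.6799 rad.
With f = 0.5, the slerp weights are sin((1−f)δ)/sin δ = 0.5303 and sin(fδ)/sin δ = 0.5303.
Weighted sum of the unit vectors: (0.5303)·(0.4856,0.8685,-0.0995) + (0.5303)·(0.8925,0.3662,-0.2634) = (0.7309, 0.6548, -0.1924).
Converting back: φ = atan2(z, √(x²+y²)) = -11.10°, λ = atan2(y, x) = 41.86°.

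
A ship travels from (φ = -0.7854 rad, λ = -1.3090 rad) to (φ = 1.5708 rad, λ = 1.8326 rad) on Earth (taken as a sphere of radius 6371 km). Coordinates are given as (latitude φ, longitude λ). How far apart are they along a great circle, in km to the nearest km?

15011 km

With latitudes φ₁ = -45.000°, φ₂ = 90.000° and longitude difference Δλ = -180.000°:
Haversine: a = sin²(Δφ/2) + cos φ₁ cos φ₂ sin²(Δλ/2) = 0.8536 + (0.7071)(-0.0000)(1.0000) = 0.85355.
Central angle c = 2·arcsin(√a) = 2.35619 rad.
Distance = R·c = 6371 × 2.3562 ≈ 15011 km.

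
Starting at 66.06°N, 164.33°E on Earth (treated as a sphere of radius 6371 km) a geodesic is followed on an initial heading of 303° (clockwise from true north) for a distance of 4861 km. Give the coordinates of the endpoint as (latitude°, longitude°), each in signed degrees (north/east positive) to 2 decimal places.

Angular distance δ = d/R = 4861/6371 = 0.76299 rad; initial bearing θ = 5.2883 rad.
sin φ₂ = sin φ₁ cos δ + cos φ₁ sin δ cos θ = (0.9140)(0.7228) + (0.4058)(0.6911)(0.5446) = 0.8133, so φ₂ = 54.42°.
Δλ = atan2(sin θ sin δ cos φ₁, cos δ − sin φ₁ sin φ₂) = atan2(-0.2352, -0.0206) = -95.002°.
λ₂ = 164.330° − 95.002° = 69.33°.

54.42°, 69.33°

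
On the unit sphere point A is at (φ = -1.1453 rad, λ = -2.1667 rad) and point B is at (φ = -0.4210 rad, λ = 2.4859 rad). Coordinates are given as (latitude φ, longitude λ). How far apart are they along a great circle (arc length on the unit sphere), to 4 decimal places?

With latitudes φ₁ = -65.621°, φ₂ = -24.122° and longitude difference Δλ = -93.426°:
cos c = sin φ₁ sin φ₂ + cos φ₁ cos φ₂ cos Δλ = (-0.9108)(-0.4087) + (0.4128)(0.9127)(-0.0598) = 0.34972,
so c = arccos(0.34972) = 1.21352 rad.
On the unit sphere the arc length equals the central angle: 1.2135.

1.2135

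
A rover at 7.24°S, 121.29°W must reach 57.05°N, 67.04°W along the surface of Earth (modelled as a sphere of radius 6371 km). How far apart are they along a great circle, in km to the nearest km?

With latitudes φ₁ = -7.240°, φ₂ = 57.050° and longitude difference Δλ = 54.250°:
cos c = sin φ₁ sin φ₂ + cos φ₁ cos φ₂ cos Δλ = (-0.1260)(0.8391) + (0.9920)(0.5439)(0.5842) = 0.20949,
so c = arccos(0.20949) = 1.35974 rad.
Distance = R·c = 6371 × 1.3597 ≈ 8663 km.

8663 km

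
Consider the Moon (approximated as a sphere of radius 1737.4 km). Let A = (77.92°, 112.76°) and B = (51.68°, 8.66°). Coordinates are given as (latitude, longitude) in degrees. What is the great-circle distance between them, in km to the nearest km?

With latitudes φ₁ = 77.920°, φ₂ = 51.680° and longitude difference Δλ = -104.100°:
cos c = sin φ₁ sin φ₂ + cos φ₁ cos φ₂ cos Δλ = (0.9779)(0.7846) + (0.2093)(0.6201)(-0.2436) = 0.73557,
so c = arccos(0.73557) = 0.74428 rad.
Distance = R·c = 1737.4 × 0.7443 ≈ 1293 km.

1293 km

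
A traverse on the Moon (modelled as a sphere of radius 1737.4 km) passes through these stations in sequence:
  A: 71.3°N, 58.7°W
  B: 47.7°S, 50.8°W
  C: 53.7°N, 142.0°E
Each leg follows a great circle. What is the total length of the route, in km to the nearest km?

8766 km

Leg A→B: central angle 2.0793 rad, distance 3612.5 km.
Leg B→C: central angle 2.9660 rad, distance 5153.1 km.
Total: 3612.5 + 5153.1 ≈ 8766 km.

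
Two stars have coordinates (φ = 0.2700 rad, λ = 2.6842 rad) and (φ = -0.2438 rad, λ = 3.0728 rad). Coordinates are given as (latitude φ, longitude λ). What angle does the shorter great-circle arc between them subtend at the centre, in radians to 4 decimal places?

0.6416 rad

Let φ₁ = 0.2700 rad, φ₂ = -0.2438 rad, and Δλ = 0.3886 rad.
cos c = sin φ₁ sin φ₂ + cos φ₁ cos φ₂ cos Δλ = (0.2667)(-0.2414) + (0.9638)(0.9704)(0.9254) = 0.80115,
so c = arccos(0.80115) = 0.64158 rad.
So the angular separation is 0.6416 rad.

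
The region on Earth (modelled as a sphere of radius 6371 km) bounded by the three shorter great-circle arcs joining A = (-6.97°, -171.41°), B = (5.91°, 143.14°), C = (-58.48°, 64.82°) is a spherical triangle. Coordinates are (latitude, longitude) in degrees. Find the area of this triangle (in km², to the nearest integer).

35450100 km²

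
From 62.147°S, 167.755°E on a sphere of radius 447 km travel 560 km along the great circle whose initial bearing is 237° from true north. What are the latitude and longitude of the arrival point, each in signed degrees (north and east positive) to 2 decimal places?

-31.21°, 56.41°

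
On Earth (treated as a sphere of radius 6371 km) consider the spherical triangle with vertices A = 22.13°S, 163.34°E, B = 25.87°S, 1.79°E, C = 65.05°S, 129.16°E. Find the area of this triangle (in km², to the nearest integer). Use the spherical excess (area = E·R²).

Side lengths (central angles): a = 1.4048, b = 0.8436, c = 2.2476 rad; semiperimeter s = 2.2480.
By l'Huilier's theorem, tan(E/4) = √[tan(s/2) tan((s−a)/2) tan((s−b)/2) tan((s−c)/2)], giving spherical excess E = 0.0494 rad.
Area = E·R² = 0.0494 × (6371)² ≈ 2005868 km².

2005868 km²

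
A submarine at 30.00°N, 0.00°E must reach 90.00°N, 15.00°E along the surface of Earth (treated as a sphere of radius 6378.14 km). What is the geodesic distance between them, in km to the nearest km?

6679 km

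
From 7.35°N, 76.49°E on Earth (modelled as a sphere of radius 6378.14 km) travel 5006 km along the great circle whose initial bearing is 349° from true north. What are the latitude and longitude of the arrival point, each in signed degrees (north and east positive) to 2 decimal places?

Angular distance δ = d/R = 5006/6378.14 = 0.78487 rad; initial bearing θ = 6.0912 rad.
sin φ₂ = sin φ₁ cos δ + cos φ₁ sin δ cos θ = (0.1279)(0.7075) + (0.9918)(0.7067)(0.9816) = 0.7786, so φ₂ = 51.13°.
Δλ = atan2(sin θ sin δ cos φ₁, cos δ − sin φ₁ sin φ₂) = atan2(-0.1337, 0.6079) = -12.408°.
λ₂ = 76.490° − 12.408° = 64.08°.

51.13°, 64.08°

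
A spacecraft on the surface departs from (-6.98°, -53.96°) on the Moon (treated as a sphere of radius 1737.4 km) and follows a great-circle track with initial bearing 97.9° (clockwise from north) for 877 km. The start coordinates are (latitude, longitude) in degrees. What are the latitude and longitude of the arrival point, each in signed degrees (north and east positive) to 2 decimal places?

Angular distance δ = d/R = 877/1737.4 = 0.50478 rad; initial bearing θ = 1.7087 rad.
sin φ₂ = sin φ₁ cos δ + cos φ₁ sin δ cos θ = (-0.1215)(0.8753) + (0.9926)(0.4836)(-0.1374) = -0.1723, so φ₂ = -9.92°.
Δλ = atan2(sin θ sin δ cos φ₁, cos δ − sin φ₁ sin φ₂) = atan2(0.4755, 0.8543) = 29.098°.
λ₂ = -53.960° + 29.098° = -24.86°.

-9.92°, -24.86°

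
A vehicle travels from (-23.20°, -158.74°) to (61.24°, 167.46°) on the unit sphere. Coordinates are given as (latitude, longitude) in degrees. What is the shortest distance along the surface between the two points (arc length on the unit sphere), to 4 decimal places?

1.5487

Let φ₁ = -0.4049 rad, φ₂ = 1.0688 rad, and Δλ = -0.5899 rad.
cos c = sin φ₁ sin φ₂ + cos φ₁ cos φ₂ cos Δλ = (-0.3939)(0.8766) + (0.9191)(0.4811)(0.8310) = 0.02214,
so c = arccos(0.02214) = 1.54865 rad.
On the unit sphere the arc length equals the central angle: 1.5487.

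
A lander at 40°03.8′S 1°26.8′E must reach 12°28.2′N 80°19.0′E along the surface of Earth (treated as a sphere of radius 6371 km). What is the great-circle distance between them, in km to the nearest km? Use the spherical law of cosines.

In radians: φ₁ = -0.6992, φ₂ = 0.2176, Δλ = 78.870° = 1.3765 rad.
cos c = sin φ₁ sin φ₂ + cos φ₁ cos φ₂ cos Δλ = (-0.6436)(0.2159) + (0.7653)(0.9764)(0.1930) = 0.00527,
so c = arccos(0.00527) = 1.56552 rad.
Distance = R·c = 6371 × 1.5655 ≈ 9974 km.

9974 km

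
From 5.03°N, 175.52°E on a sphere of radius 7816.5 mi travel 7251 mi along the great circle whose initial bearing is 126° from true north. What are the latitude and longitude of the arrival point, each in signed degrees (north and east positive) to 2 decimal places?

Angular distance δ = d/R = 7251/7816.5 = 0.92765 rad; initial bearing θ = 2.1991 rad.
sin φ₂ = sin φ₁ cos δ + cos φ₁ sin δ cos θ = (0.0877)(0.5997) + (0.9961)(0.8002)(-0.5878) = -0.4160, so φ₂ = -24.58°.
Δλ = atan2(sin θ sin δ cos φ₁, cos δ − sin φ₁ sin φ₂) = atan2(0.6449, 0.6362) = 45.390°.
λ₂ = 175.520° + 45.390° = 220.91° → -139.09° after wrapping to (−180°, 180°].

-24.58°, -139.09°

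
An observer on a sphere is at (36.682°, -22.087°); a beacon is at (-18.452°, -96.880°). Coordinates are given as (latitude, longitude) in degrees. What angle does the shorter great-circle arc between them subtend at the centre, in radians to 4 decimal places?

1.5603 rad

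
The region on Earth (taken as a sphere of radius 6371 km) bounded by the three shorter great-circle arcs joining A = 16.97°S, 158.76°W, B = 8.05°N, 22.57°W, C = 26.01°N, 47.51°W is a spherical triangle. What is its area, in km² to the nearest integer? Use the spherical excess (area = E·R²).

31191067 km²

Side lengths (central angles): a = 0.5190, b = 2.0259, c = 2.3808 rad; semiperimeter s = 2.4629.
By l'Huilier's theorem, tan(E/4) = √[tan(s/2) tan((s−a)/2) tan((s−b)/2) tan((s−c)/2)], giving spherical excess E = 0.7684 rad.
Area = E·R² = 0.7684 × (6371)² ≈ 31191067 km².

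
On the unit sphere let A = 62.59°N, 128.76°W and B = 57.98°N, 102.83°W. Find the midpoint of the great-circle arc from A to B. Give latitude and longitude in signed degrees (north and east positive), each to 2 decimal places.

Central angle δ = 0.2364 rad. Interpolating on the sphere with fraction f = 0.5:
P = [sin((1−f)δ)·A + sin(fδ)·B] / sin δ = 0.5035·A + 0.5035·B in Cartesian coordinates,
giving P = (-0.2044, -0.4411, 0.8739), i.e. latitude 60.91°, longitude -114.86°.

60.91°, -114.86°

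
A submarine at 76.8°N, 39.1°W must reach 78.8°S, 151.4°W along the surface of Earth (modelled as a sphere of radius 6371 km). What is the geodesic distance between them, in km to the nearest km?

Let φ₁ = 1.3404 rad, φ₂ = -1.3753 rad, and Δλ = -1.9600 rad.
Haversine: a = sin²(Δφ/2) + cos φ₁ cos φ₂ sin²(Δλ/2) = 0.9553 + (0.2284)(0.1942)(0.6897) = 0.98593.
Central angle c = 2·arcsin(√a) = 2.90383 rad.
Distance = R·c = 6371 × 2.9038 ≈ 18500 km.

18500 km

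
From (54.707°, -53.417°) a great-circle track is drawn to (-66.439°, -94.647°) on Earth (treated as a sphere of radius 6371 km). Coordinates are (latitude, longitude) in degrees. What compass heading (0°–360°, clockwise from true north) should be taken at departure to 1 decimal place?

Δλ = -41.230° = -0.7196 rad.
y = sin Δλ · cos φ₂ = (-0.6591)(0.3997) = -0.2635
x = cos φ₁ sin φ₂ − sin φ₁ cos φ₂ cos Δλ = (0.5778)(-0.9166) − (0.8162)(0.3997)(0.7521) = -0.7750
θ = atan2(y, x) = -161.22°; adding 360° gives 198.8°.

198.8°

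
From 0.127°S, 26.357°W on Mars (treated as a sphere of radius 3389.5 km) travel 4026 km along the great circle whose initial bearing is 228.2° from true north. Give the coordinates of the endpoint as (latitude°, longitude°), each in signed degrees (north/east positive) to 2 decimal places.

Angular distance δ = d/R = 4026/3389.5 = 1.18779 rad; initial bearing θ = 3.9828 rad.
sin φ₂ = sin φ₁ cos δ + cos φ₁ sin δ cos θ = (-0.0022)(0.3737) + (1.0000)(0.9275)(-0.6665) = -0.6191, so φ₂ = -38.25°.
Δλ = atan2(sin θ sin δ cos φ₁, cos δ − sin φ₁ sin φ₂) = atan2(-0.6915, 0.3723) = -61.698°.
λ₂ = -26.357° − 61.698° = -88.06°.

-38.25°, -88.06°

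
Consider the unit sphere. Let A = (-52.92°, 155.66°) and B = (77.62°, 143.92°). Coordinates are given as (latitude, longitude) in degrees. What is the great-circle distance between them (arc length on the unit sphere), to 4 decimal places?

In radians: φ₁ = -0.9236, φ₂ = 1.3547, Δλ = -11.740° = -0.2049 rad.
cos c = sin φ₁ sin φ₂ + cos φ₁ cos φ₂ cos Δλ = (-0.7978)(0.9767) + (0.6029)(0.2144)(0.9791) = -0.65268,
so c = arccos(-0.65268) = 2.28192 rad.
On the unit sphere the arc length equals the central angle: 2.2819.

2.2819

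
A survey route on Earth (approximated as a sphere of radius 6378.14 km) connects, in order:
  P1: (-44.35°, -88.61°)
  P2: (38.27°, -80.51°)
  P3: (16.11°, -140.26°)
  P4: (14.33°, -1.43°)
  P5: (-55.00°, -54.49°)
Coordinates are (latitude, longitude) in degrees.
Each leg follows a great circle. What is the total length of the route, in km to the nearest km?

39085 km

Leg P1→P2: central angle 1.4476 rad, distance 9233.2 km.
Leg P2→P3: central angle 0.9862 rad, distance 6290.3 km.
Leg P3→P4: central angle 2.2550 rad, distance 14382.4 km.
Leg P4→P5: central angle 1.4392 rad, distance 9179.3 km.
Total: 9233.2 + 6290.3 + 14382.4 + 9179.3 ≈ 39085 km.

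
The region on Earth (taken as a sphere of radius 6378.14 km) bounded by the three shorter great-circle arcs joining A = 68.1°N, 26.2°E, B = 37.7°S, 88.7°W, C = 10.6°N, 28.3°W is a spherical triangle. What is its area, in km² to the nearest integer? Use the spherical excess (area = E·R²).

31700259 km²

Side lengths (central angles): a = 1.2957, b = 1.1771, c = 2.3346 rad; semiperimeter s = 2.4037.
By l'Huilier's theorem, tan(E/4) = √[tan(s/2) tan((s−a)/2) tan((s−b)/2) tan((s−c)/2)], giving spherical excess E = 0.7792 rad.
Area = E·R² = 0.7792 × (6378.14)² ≈ 31700259 km².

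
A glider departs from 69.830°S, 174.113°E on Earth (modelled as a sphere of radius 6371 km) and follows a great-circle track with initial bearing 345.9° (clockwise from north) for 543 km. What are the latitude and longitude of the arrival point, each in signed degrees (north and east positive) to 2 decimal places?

Angular distance δ = d/R = 543/6371 = 0.08523 rad; initial bearing θ = 6.0371 rad.
sin φ₂ = sin φ₁ cos δ + cos φ₁ sin δ cos θ = (-0.9387)(0.9964) + (0.3448)(0.0851)(0.9699) = -0.9068, so φ₂ = -65.07°.
Δλ = atan2(sin θ sin δ cos φ₁, cos δ − sin φ₁ sin φ₂) = atan2(-0.0072, 0.1452) = -2.820°.
λ₂ = 174.113° − 2.820° = 171.29°.

-65.07°, 171.29°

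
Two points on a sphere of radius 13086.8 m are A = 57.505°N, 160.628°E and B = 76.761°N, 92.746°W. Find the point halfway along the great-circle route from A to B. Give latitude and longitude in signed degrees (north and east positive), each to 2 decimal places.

74.02°, -174.42°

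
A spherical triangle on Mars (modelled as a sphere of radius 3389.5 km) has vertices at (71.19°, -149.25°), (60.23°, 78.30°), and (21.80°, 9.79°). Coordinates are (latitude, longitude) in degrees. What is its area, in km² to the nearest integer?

Side lengths (central angles): a = 1.0573, b = 1.4988, c = 0.7762 rad; semiperimeter s = 1.6661.
By l'Huilier's theorem, tan(E/4) = √[tan(s/2) tan((s−a)/2) tan((s−b)/2) tan((s−c)/2)], giving spherical excess E = 0.4681 rad.
Area = E·R² = 0.4681 × (3389.5)² ≈ 5378238 km².

5378238 km²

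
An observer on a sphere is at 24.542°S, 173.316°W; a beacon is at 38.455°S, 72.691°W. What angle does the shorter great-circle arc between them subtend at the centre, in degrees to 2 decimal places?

With latitudes φ₁ = -24.542°, φ₂ = -38.455° and longitude difference Δλ = 100.625°:
Haversine: a = sin²(Δφ/2) + cos φ₁ cos φ₂ sin²(Δλ/2) = 0.0147 + (0.9097)(0.7831)(0.5922) = 0.43652.
Central angle c = 2·arcsin(√a) = 1.44348 rad.
So the angular separation is 82.71°.

82.71°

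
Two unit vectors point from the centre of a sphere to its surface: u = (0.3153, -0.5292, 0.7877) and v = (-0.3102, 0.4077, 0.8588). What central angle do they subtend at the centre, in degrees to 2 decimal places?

68.72°

u·v = 0.3629; |u| = 1.0000, |v| = 1.0000.
cos θ = (u·v)/(|u||v|) = 0.3629, so θ = 68.72°.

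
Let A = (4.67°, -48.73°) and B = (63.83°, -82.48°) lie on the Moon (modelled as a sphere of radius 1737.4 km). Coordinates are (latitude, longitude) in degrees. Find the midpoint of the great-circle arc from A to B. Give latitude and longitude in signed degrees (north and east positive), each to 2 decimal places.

35.25°, -58.92°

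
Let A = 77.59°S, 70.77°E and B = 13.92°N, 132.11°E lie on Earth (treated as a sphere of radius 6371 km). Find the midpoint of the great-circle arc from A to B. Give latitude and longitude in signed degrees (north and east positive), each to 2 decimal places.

Central angle δ = 1.7061 rad. Interpolating on the sphere with fraction f = 0.5:
P = [sin((1−f)δ)·A + sin(fδ)·B] / sin δ = 0.7602·A + 0.7602·B in Cartesian coordinates,
giving P = (-0.4410, 0.7017, -0.5596), i.e. latitude -34.03°, longitude 122.15°.

-34.03°, 122.15°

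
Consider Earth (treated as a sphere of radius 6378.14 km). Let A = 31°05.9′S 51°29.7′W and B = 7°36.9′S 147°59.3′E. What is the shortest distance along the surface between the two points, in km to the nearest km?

15254 km

Let φ₁ = -0.5428 rad, φ₂ = -0.1329 rad, and Δλ = -2.8015 rad.
cos c = sin φ₁ sin φ₂ + cos φ₁ cos φ₂ cos Δλ = (-0.5165)(-0.1325) + (0.8563)(0.9912)(-0.9427) = -0.73169,
so c = arccos(-0.73169) = 2.39159 rad.
Distance = R·c = 6378.14 × 2.3916 ≈ 15254 km.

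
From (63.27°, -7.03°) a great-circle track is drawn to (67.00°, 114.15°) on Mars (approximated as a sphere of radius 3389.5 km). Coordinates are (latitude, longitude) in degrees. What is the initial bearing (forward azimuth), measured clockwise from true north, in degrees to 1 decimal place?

29.3°

Δλ = 121.180° = 2.1150 rad.
y = sin Δλ · cos φ₂ = (0.8555)(0.3907) = 0.3343
x = cos φ₁ sin φ₂ − sin φ₁ cos φ₂ cos Δλ = (0.4498)(0.9205) − (0.8931)(0.3907)(-0.5177) = 0.5947
θ = atan2(y, x) = 29.34°, so the bearing is 29.3°.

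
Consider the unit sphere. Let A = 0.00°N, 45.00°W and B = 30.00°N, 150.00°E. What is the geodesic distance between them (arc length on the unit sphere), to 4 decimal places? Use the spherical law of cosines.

In radians: φ₁ = 0.0000, φ₂ = 0.5236, Δλ = -165.000° = -2.8798 rad.
cos c = sin φ₁ sin φ₂ + cos φ₁ cos φ₂ cos Δλ = (0.0000)(0.5000) + (1.0000)(0.8660)(-0.9659) = -0.83652,
so c = arccos(-0.83652) = 2.56169 rad.
On the unit sphere the arc length equals the central angle: 2.5617.

2.5617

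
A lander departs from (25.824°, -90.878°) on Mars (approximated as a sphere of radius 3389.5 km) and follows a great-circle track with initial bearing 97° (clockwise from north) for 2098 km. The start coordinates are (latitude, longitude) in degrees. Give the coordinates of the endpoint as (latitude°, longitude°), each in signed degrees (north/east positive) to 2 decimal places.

16.93°, -53.87°

Angular distance δ = d/R = 2098/3389.5 = 0.61897 rad; initial bearing θ = 1.6930 rad.
sin φ₂ = sin φ₁ cos δ + cos φ₁ sin δ cos θ = (0.4356)(0.8145) + (0.9001)(0.5802)(-0.1219) = 0.2911, so φ₂ = 16.93°.
Δλ = atan2(sin θ sin δ cos φ₁, cos δ − sin φ₁ sin φ₂) = atan2(0.5184, 0.6877) = 37.010°.
λ₂ = -90.878° + 37.010° = -53.87°.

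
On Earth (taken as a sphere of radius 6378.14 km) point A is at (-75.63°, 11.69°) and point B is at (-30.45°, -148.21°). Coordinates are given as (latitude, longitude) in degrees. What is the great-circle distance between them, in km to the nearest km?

8142 km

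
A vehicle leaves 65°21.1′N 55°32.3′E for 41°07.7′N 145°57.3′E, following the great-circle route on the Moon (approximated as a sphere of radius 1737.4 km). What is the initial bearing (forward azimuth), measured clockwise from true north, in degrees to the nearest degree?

Δλ = 90.417° = 1.5781 rad.
y = sin Δλ · cos φ₂ = (1.0000)(0.7532) = 0.7532
x = cos φ₁ sin φ₂ − sin φ₁ cos φ₂ cos Δλ = (0.4170)(0.6577) − (0.9089)(0.7532)(-0.0073) = 0.2793
θ = atan2(y, x) = 69.66°, so the bearing is 70°.

70°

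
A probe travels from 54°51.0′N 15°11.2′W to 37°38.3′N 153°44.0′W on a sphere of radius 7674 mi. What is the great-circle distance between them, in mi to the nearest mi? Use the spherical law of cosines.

10840 mi

In radians: φ₁ = 0.9573, φ₂ = 0.6569, Δλ = -138.547° = -2.4181 rad.
cos c = sin φ₁ sin φ₂ + cos φ₁ cos φ₂ cos Δλ = (0.8176)(0.6107) + (0.5757)(0.7919)(-0.7495) = 0.15762,
so c = arccos(0.15762) = 1.41251 rad.
Distance = R·c = 7674 × 1.4125 ≈ 10840 mi.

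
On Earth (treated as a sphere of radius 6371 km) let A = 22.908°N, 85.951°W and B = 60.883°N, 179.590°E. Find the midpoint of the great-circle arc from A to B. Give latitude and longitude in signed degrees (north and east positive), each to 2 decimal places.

The central angle between A and B is δ = 1.2606 rad.
With f = 0.5, the slerp weights are sin((1−f)δ)/sin δ = 0.6189 and sin(fδ)/sin δ = 0.6189.
Weighted sum of the unit vectors: (0.6189)·(0.0650,-0.9188,0.3893) + (0.6189)·(-0.4866,0.0035,0.8736) = (-0.2609, -0.5665, 0.7816).
Converting back: φ = atan2(z, √(x²+y²)) = 51.41°, λ = atan2(y, x) = -114.73°.

51.41°, -114.73°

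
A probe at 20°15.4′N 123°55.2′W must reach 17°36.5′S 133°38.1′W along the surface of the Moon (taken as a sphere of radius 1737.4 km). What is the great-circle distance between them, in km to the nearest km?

In radians: φ₁ = 0.3535, φ₂ = -0.3073, Δλ = -9.715° = -0.1696 rad.
Haversine: a = sin²(Δφ/2) + cos φ₁ cos φ₂ sin²(Δλ/2) = 0.1053 + (0.9382)(0.9531)(0.0072) = 0.11168.
Central angle c = 2·arcsin(√a) = 0.68149 rad.
Distance = R·c = 1737.4 × 0.6815 ≈ 1184 km.

1184 km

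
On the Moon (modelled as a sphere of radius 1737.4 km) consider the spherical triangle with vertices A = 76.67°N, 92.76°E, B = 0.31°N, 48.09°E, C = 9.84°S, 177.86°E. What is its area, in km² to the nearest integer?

6624551 km²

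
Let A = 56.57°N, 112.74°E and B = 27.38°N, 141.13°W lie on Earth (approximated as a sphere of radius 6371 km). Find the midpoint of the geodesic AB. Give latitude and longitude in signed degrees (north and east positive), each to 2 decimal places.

The central angle between A and B is δ = 1.3203 rad.
With f = 0.5, the slerp weights are sin((1−f)δ)/sin δ = 0.6330 and sin(fδ)/sin δ = 0.6330.
Weighted sum of the unit vectors: (0.6330)·(-0.2130,0.5081,0.8346) + (0.6330)·(-0.6914,-0.5573,0.4599) = (-0.5724, -0.0311, 0.8194).
Converting back: φ = atan2(z, √(x²+y²)) = 55.02°, λ = atan2(y, x) = -176.89°.

55.02°, -176.89°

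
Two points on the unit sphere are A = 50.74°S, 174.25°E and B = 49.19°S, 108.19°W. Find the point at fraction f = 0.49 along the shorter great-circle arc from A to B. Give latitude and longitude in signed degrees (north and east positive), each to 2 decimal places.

-56.79°, -147.10°

Central angle δ = 0.8296 rad. Interpolating on the sphere with fraction f = 0.49:
P = [sin((1−f)δ)·A + sin(fδ)·B] / sin δ = 0.5566·A + 0.5360·B in Cartesian coordinates,
giving P = (-0.4598, -0.2975, -0.8367), i.e. latitude -56.79°, longitude -147.10°.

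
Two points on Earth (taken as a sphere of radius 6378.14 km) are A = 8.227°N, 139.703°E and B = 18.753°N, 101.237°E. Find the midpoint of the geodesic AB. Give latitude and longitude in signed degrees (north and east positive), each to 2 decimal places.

14.26°, 120.91°

Central angle δ = 0.6765 rad. Interpolating on the sphere with fraction f = 0.5:
P = [sin((1−f)δ)·A + sin(fδ)·B] / sin δ = 0.5300·A + 0.5300·B in Cartesian coordinates,
giving P = (-0.4979, 0.8315, 0.2462), i.e. latitude 14.26°, longitude 120.91°.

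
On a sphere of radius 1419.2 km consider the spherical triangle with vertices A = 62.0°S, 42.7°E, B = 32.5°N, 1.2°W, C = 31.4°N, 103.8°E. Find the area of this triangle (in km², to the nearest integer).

3935964 km²

Side lengths (central angles): a = 1.4770, b = 1.8404, c = 1.7610 rad; semiperimeter s = 2.5393.
By l'Huilier's theorem, tan(E/4) = √[tan(s/2) tan((s−a)/2) tan((s−b)/2) tan((s−c)/2)], giving spherical excess E = 1.9542 rad.
Area = E·R² = 1.9542 × (1419.2)² ≈ 3935964 km².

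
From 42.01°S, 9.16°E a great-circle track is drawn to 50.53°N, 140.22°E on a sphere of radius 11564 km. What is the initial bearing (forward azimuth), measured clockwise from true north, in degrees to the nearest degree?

58°

With φ₁ = -0.7332, φ₂ = 0.8819, Δλ = 2.2874 rad, the forward-azimuth formula gives
θ = atan2( sin Δλ cos φ₂ , cos φ₁ sin φ₂ − sin φ₁ cos φ₂ cos Δλ ) = atan2(0.4793, 0.2941) = 58.46°.
So the initial bearing is 58°.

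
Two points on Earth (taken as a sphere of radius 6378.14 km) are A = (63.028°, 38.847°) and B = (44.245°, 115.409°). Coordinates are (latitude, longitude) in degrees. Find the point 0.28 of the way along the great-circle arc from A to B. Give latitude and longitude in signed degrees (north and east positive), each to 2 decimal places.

63.20°, 67.43°

Central angle δ = 0.7991 rad. Interpolating on the sphere with fraction f = 0.28:
P = [sin((1−f)δ)·A + sin(fδ)·B] / sin δ = 0.7592·A + 0.3096·B in Cartesian coordinates,
giving P = (0.1730, 0.4163, 0.8926), i.e. latitude 63.20°, longitude 67.43°.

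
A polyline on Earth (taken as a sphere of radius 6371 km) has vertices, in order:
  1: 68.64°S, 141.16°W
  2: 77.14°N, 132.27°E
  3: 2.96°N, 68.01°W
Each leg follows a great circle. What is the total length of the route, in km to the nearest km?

28207 km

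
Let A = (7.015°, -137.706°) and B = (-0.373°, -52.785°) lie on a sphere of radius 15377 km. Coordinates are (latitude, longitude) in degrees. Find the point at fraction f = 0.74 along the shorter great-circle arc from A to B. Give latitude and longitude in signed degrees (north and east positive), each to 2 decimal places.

2.31°, -74.73°

The central angle between A and B is δ = 1.4836 rad.
With f = 0.74, the slerp weights are sin((1−f)δ)/sin δ = 0.3777 and sin(fδ)/sin δ = 0.8936.
Weighted sum of the unit vectors: (0.3777)·(-0.7342,-0.6679,0.1221) + (0.8936)·(0.6048,-0.7964,-0.0065) = (0.2632, -0.9639, 0.0403).
Converting back: φ = atan2(z, √(x²+y²)) = 2.31°, λ = atan2(y, x) = -74.73°.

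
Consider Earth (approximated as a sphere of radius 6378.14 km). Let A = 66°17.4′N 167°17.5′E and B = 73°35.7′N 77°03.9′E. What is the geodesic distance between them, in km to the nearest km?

In radians: φ₁ = 1.1570, φ₂ = 1.2845, Δλ = -90.227° = -1.5748 rad.
Haversine: a = sin²(Δφ/2) + cos φ₁ cos φ₂ sin²(Δλ/2) = 0.0041 + (0.4021)(0.2824)(0.5020) = 0.06107.
Central angle c = 2·arcsin(√a) = 0.49940 rad.
Distance = R·c = 6378.14 × 0.4994 ≈ 3185 km.

3185 km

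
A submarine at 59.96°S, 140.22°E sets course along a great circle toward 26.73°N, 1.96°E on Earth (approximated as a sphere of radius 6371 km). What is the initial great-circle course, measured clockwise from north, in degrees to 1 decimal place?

Δλ = -138.260° = -2.4131 rad.
y = sin Δλ · cos φ₂ = (-0.6658)(0.8931) = -0.5946
x = cos φ₁ sin φ₂ − sin φ₁ cos φ₂ cos Δλ = (0.5006)(0.4498) − (-0.8657)(0.8931)(-0.7462) = -0.3518
θ = atan2(y, x) = -120.61°; adding 360° gives 239.4°.

239.4°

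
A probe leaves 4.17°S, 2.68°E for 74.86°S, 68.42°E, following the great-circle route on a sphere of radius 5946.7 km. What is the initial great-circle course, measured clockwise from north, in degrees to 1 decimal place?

166.0°

Δλ = 65.740° = 1.1474 rad.
y = sin Δλ · cos φ₂ = (0.9117)(0.2612) = 0.2381
x = cos φ₁ sin φ₂ − sin φ₁ cos φ₂ cos Δλ = (0.9974)(-0.9653) − (-0.0727)(0.2612)(0.4109) = -0.9549
θ = atan2(y, x) = 166.00°, so the bearing is 166.0°.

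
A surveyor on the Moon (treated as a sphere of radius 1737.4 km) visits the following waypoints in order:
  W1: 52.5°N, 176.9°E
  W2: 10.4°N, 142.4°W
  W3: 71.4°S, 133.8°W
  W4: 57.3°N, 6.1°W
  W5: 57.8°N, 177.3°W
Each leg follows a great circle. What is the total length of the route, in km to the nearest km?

Leg W1→W2: central angle 0.9308 rad, distance 1617.3 km.
Leg W2→W3: central angle 1.4312 rad, distance 2486.6 km.
Leg W3→W4: central angle 2.6973 rad, distance 4686.4 km.
Leg W4→W5: central angle 1.1290 rad, distance 1961.5 km.
Total: 1617.3 + 2486.6 + 4686.4 + 1961.5 ≈ 10752 km.

10752 km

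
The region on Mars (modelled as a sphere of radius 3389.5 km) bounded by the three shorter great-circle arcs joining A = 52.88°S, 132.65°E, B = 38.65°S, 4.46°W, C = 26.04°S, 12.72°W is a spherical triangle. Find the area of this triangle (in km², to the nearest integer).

326196 km²

Side lengths (central angles): a = 0.2513, b = 1.6671, c = 1.4175 rad; semiperimeter s = 1.6679.
By l'Huilier's theorem, tan(E/4) = √[tan(s/2) tan((s−a)/2) tan((s−b)/2) tan((s−c)/2)], giving spherical excess E = 0.0284 rad.
Area = E·R² = 0.0284 × (3389.5)² ≈ 326196 km².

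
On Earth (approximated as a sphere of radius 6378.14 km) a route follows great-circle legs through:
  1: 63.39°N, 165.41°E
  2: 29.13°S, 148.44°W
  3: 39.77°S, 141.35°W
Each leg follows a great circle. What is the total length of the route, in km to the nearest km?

12421 km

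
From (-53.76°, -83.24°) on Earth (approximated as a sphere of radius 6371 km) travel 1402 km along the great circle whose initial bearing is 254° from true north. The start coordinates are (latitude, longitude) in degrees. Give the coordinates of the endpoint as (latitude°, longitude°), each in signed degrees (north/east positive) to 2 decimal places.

Angular distance δ = d/R = 1402/6371 = 0.22006 rad; initial bearing θ = 4.4331 rad.
sin φ₂ = sin φ₁ cos δ + cos φ₁ sin δ cos θ = (-0.8065)(0.9759) + (0.5912)(0.2183)(-0.2756) = -0.8227, so φ₂ = -55.35°.
Δλ = atan2(sin θ sin δ cos φ₁, cos δ − sin φ₁ sin φ₂) = atan2(-0.1240, 0.3124) = -21.659°.
λ₂ = -83.240° − 21.659° = -104.90°.

-55.35°, -104.90°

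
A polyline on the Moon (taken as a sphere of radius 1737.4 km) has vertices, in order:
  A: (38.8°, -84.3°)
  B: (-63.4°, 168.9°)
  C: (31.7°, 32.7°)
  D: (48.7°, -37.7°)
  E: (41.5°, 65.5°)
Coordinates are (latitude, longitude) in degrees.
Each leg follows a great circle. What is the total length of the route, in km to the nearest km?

Leg A→B: central angle 2.2931 rad, distance 3984.1 km.
Leg B→C: central angle 2.4111 rad, distance 4189.0 km.
Leg C→D: central angle 0.9482 rad, distance 1647.4 km.
Leg D→E: central angle 1.1757 rad, distance 2042.6 km.
Total: 3984.1 + 4189.0 + 1647.4 + 2042.6 ≈ 11863 km.

11863 km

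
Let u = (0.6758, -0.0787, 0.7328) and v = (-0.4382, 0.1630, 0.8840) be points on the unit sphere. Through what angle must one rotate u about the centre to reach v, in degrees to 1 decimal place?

70.2°

u·v = 0.3388; |u| = 0.9999, |v| = 1.0000.
cos θ = (u·v)/(|u||v|) = 0.3388, so θ = 70.2°.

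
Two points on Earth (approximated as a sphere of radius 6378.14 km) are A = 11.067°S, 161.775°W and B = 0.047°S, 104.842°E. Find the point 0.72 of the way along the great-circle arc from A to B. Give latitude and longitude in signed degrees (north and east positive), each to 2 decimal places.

-4.90°, 130.55°

The central angle between A and B is δ = 1.6286 rad.
With f = 0.72, the slerp weights are sin((1−f)δ)/sin δ = 0.4411 and sin(fδ)/sin δ = 0.9233.
Weighted sum of the unit vectors: (0.4411)·(-0.9322,-0.3069,-0.1920) + (0.9233)·(-0.2562,0.9666,-0.0008) = (-0.6477, 0.7571, -0.0854).
Converting back: φ = atan2(z, √(x²+y²)) = -4.90°, λ = atan2(y, x) = 130.55°.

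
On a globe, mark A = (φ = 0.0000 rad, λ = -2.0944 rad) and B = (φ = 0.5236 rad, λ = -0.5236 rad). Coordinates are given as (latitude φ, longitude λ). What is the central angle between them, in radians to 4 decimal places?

In radians: φ₁ = 0.0000, φ₂ = 0.5236, Δλ = 90.000° = 1.5708 rad.
Haversine: a = sin²(Δφ/2) + cos φ₁ cos φ₂ sin²(Δλ/2) = 0.0670 + (1.0000)(0.8660)(0.5000) = 0.50000.
Central angle c = 2·arcsin(√a) = 1.57080 rad.
So the angular separation is 1.5708 rad.

1.5708 rad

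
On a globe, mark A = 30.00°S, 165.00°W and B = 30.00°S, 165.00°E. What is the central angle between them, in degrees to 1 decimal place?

25.9°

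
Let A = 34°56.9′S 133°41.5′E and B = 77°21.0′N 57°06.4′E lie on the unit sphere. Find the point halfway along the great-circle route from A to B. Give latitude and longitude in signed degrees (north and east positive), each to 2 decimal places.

24.21°, 119.94°

Central angle δ = 2.1145 rad. Interpolating on the sphere with fraction f = 0.5:
P = [sin((1−f)δ)·A + sin(fδ)·B] / sin δ = 1.0177·A + 1.0177·B in Cartesian coordinates,
giving P = (-0.4552, 0.7903, 0.4100), i.e. latitude 24.21°, longitude 119.94°.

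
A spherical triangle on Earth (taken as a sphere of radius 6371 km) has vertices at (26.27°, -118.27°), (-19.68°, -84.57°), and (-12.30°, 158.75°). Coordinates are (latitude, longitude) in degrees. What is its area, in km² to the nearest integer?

Side lengths (central angles): a = 1.9191, b = 1.5580, c = 0.9844 rad; semiperimeter s = 2.2307.
By l'Huilier's theorem, tan(E/4) = √[tan(s/2) tan((s−a)/2) tan((s−b)/2) tan((s−c)/2)], giving spherical excess E = 1.1065 rad.
Area = E·R² = 1.1065 × (6371)² ≈ 44913256 km².

44913256 km²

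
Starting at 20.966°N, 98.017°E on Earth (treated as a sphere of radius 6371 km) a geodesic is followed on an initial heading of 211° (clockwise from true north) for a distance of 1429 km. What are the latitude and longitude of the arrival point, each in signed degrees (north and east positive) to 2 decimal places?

Angular distance δ = d/R = 1429/6371 = 0.22430 rad; initial bearing θ = 3.6826 rad.
sin φ₂ = sin φ₁ cos δ + cos φ₁ sin δ cos θ = (0.3578)(0.9750) + (0.9338)(0.2224)(-0.8572) = 0.1708, so φ₂ = 9.84°.
Δλ = atan2(sin θ sin δ cos φ₁, cos δ − sin φ₁ sin φ₂) = atan2(-0.1070, 0.9138) = -6.677°.
λ₂ = 98.017° − 6.677° = 91.34°.

9.84°, 91.34°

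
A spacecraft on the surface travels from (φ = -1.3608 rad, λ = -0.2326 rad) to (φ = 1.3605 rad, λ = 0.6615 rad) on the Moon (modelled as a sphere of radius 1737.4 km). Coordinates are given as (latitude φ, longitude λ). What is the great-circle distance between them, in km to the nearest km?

4801 km

Let φ₁ = -1.3608 rad, φ₂ = 1.3605 rad, and Δλ = 0.8941 rad.
cos c = sin φ₁ sin φ₂ + cos φ₁ cos φ₂ cos Δλ = (-0.9780)(0.9780) + (0.2085)(0.2087)(0.6262) = -0.92923,
so c = arccos(-0.92923) = 2.76313 rad.
Distance = R·c = 1737.4 × 2.7631 ≈ 4801 km.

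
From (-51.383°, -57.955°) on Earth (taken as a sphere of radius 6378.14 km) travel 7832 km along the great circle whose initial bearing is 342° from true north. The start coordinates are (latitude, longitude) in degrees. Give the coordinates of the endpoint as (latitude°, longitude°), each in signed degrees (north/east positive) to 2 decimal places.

Angular distance δ = d/R = 7832/6378.14 = 1.22794 rad; initial bearing θ = 5.9690 rad.
sin φ₂ = sin φ₁ cos δ + cos φ₁ sin δ cos θ = (-0.7813)(0.3362) + (0.6241)(0.9418)(0.9511) = 0.2964, so φ₂ = 17.24°.
Δλ = atan2(sin θ sin δ cos φ₁, cos δ − sin φ₁ sin φ₂) = atan2(-0.1816, 0.5677) = -17.741°.
λ₂ = -57.955° − 17.741° = -75.70°.

17.24°, -75.70°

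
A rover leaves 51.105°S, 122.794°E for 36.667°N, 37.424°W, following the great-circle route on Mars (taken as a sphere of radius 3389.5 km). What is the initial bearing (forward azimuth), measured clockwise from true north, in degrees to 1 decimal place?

231.9°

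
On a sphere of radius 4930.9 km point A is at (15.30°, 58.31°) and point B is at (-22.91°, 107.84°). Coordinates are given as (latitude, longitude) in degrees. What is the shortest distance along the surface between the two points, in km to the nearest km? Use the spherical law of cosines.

In radians: φ₁ = 0.2670, φ₂ = -0.3999, Δλ = 49.530° = 0.8645 rad.
cos c = sin φ₁ sin φ₂ + cos φ₁ cos φ₂ cos Δλ = (0.2639)(-0.3893) + (0.9646)(0.9211)(0.6490) = 0.47394,
so c = arccos(0.47394) = 1.07704 rad.
Distance = R·c = 4930.9 × 1.0770 ≈ 5311 km.

5311 km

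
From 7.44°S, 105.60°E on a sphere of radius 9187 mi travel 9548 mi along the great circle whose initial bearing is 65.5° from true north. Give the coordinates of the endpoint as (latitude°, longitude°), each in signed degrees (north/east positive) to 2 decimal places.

Angular distance δ = d/R = 9548/9187 = 1.03929 rad; initial bearing θ = 1.1432 rad.
sin φ₂ = sin φ₁ cos δ + cos φ₁ sin δ cos θ = (-0.1295)(0.5068) + (0.9916)(0.8620)(0.4147) = 0.2888, so φ₂ = 16.79°.
Δλ = atan2(sin θ sin δ cos φ₁, cos δ − sin φ₁ sin φ₂) = atan2(0.7778, 0.5442) = 55.020°.
λ₂ = 105.600° + 55.020° = 160.62°.

16.79°, 160.62°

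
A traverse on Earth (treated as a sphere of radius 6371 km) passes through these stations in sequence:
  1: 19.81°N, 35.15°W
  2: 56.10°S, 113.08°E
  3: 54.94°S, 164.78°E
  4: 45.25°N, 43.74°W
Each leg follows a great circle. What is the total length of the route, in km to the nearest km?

36113 km

Leg 1→2: central angle 2.3853 rad, distance 15197.0 km.
Leg 2→3: central angle 0.4992 rad, distance 3180.3 km.
Leg 3→4: central angle 2.7838 rad, distance 17735.3 km.
Total: 15197.0 + 3180.3 + 17735.3 ≈ 36113 km.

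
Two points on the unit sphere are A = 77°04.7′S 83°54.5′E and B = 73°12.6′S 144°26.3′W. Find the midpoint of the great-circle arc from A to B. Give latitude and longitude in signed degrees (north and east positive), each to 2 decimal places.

The central angle between A and B is δ = 0.4730 rad.
With f = 0.5, the slerp weights are sin((1−f)δ)/sin δ = 0.5143 and sin(fδ)/sin δ = 0.5143.
Weighted sum of the unit vectors: (0.5143)·(0.0237,0.2224,-0.9747) + (0.5143)·(-0.2350,-0.1680,-0.9574) = (-0.1087, 0.0280, -0.9937).
Converting back: φ = atan2(z, √(x²+y²)) = -83.56°, λ = atan2(y, x) = 165.57°.

-83.56°, 165.57°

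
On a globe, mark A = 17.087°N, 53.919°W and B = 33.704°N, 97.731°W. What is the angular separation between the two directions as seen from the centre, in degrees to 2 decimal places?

Let φ₁ = 0.2982 rad, φ₂ = 0.5882 rad, and Δλ = -0.7647 rad.
cos c = sin φ₁ sin φ₂ + cos φ₁ cos φ₂ cos Δλ = (0.2938)(0.5549) + (0.9559)(0.8319)(0.7216) = 0.73687,
so c = arccos(0.73687) = 0.74237 rad.
So the angular separation is 42.53°.

42.53°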